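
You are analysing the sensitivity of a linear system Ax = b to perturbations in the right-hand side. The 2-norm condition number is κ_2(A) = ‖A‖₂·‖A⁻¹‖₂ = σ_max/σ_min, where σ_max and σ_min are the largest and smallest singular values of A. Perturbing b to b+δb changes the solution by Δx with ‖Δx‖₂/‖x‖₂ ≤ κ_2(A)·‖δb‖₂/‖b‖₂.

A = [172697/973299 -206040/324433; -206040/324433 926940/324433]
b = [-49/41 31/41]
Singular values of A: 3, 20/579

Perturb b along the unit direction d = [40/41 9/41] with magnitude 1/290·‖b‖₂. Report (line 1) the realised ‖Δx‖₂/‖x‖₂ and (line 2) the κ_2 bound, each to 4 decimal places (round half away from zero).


largest singular value 3, smallest 20/579
condition number: 3 ÷ (20/579) = 86.8500
worst-case relative error ≤ 86.8500 × 1/290 = 0.2995
solve Ax = b  →  x = [-28.3171 -6.0297]
2-norm of b is 1.4142; of x, 28.9519
Δx = A⁻¹·δb where δb = 1/290·1.4142·d; ‖Δx‖ = 0.1412
realised ‖Δx‖/‖x‖ = 0.0049
realised/bound (from unrounded values) ≈ 0.0163

0.0049
0.2995


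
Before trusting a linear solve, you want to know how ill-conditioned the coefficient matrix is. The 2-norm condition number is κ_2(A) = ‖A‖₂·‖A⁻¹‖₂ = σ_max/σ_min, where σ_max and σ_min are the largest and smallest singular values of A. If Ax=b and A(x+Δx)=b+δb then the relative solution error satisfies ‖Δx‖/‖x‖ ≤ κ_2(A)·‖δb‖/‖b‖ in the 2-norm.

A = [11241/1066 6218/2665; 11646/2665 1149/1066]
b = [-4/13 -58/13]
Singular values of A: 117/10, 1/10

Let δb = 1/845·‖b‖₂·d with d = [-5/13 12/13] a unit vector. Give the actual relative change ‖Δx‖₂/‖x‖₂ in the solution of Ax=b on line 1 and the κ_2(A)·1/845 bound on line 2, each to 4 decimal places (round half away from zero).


0.0013
0.1385

σ_max = 117/10, σ_min = 1/10
κ = σ_max/σ_min = (117/10)/(1/10) = 117.0000
bound on ‖Δx‖/‖x‖: κ·ε = 117.0000·1/845 = 0.1385
solve Ax = b  →  x = [8.6137 -39.0619]
‖b‖₂ = 4.4721 and ‖x‖₂ = 40.0004
re-solving with b+δb shifts x by Δx of norm 0.0529
realised ‖Δx‖/‖x‖ = 0.0013
so the bound overstates the realised error by a factor of ≈ 104.6489 (computed from the unrounded values)


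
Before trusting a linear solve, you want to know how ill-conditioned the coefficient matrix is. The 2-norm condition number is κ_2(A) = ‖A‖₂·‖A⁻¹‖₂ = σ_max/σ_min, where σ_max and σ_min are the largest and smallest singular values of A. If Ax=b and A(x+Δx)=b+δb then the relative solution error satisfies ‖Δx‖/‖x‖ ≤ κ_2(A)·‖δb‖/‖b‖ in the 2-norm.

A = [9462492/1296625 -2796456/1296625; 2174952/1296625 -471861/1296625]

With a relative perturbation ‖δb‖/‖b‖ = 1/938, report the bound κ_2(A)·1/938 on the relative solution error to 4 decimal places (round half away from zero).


0.0674

M = AᵀA = [56079221328/1000140625 -16352003304/1000140625; -16352003304/1000140625 4784544297/1000140625]. tr(M)=3895281/64009, det(M)=37015056/40005625
char-poly roots: 1521/25 and 24336/1600225
σ_max=√(1521/25)=(39/5), σ_min=√(24336/1600225)=(156/1265) → κ = 63.2500
bound on ‖Δx‖/‖x‖: κ·ε = 63.2500·1/938 = 0.0674


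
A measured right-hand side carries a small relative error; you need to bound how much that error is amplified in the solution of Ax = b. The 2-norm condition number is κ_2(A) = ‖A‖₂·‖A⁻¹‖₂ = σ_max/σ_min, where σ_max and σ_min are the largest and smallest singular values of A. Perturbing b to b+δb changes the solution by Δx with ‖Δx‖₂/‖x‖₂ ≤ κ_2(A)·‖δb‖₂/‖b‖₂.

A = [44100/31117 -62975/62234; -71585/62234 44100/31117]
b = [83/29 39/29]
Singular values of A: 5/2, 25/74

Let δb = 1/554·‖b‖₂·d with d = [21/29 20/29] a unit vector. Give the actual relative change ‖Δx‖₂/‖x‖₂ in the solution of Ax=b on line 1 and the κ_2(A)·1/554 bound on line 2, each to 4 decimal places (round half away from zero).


largest singular value 5/2, smallest 25/74
condition number: (5/2) ÷ (25/74) = 7.4000
κ_2(A)·‖δb‖/‖b‖ = 0.0134
solve Ax = b  →  x = [6.4138 6.1545]
‖b‖ = 3.1623, ‖x‖ = 8.8890
δb = ε·‖b‖·d = [0.0041 0.0039]; solving A·Δx = δb gives ‖Δx‖ = 0.0169
relative error = 0.0019
tightness: 0.0019 against a bound of 0.0134 (unrounded ratio ≈ 0.1423)

0.0019
0.0134


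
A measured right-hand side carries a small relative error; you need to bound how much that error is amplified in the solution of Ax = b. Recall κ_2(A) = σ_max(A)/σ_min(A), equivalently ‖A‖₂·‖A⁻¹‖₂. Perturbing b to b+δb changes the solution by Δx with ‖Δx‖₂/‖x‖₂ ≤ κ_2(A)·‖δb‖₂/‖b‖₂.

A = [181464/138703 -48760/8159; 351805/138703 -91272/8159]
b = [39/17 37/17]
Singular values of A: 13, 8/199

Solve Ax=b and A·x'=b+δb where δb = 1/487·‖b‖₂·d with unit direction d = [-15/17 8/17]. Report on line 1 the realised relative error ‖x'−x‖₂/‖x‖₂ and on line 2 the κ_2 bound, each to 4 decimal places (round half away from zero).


largest singular value 13, smallest 8/199
κ = σ_max/σ_min = 13/(8/199) = 323.3750
κ_2(A)·‖δb‖/‖b‖ = 0.6640
solve Ax = b  →  x = [-24.2176 -5.6855]
2-norm of b is 3.1623; of x, 24.8761
δb = ε·‖b‖·d = [-0.0057 0.0031]; solving A·Δx = δb gives ‖Δx‖ = 0.1615
realised ‖Δx‖/‖x‖ = 0.0065
tightness: 0.0065 against a bound of 0.6640 (unrounded ratio ≈ 0.0098)

0.0065
0.6640


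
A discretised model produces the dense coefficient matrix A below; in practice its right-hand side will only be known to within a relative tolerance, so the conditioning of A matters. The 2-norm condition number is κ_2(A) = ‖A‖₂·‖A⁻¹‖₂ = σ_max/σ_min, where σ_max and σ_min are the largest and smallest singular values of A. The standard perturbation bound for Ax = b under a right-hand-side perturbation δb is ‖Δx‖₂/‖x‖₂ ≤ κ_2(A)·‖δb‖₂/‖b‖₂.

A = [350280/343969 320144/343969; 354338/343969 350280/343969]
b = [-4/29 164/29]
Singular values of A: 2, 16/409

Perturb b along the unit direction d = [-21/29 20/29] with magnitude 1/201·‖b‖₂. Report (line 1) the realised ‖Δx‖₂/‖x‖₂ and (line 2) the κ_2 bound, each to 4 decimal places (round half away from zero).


σ_max = 2, σ_min = 16/409
κ_2(A) = 2 / (16/409) = 51.1250
perturbation bound = 51.1250·1/201 = 0.2544
solve Ax = b  →  x = [-69.0690 75.4224]
‖b‖ = 5.6569, ‖x‖ = 102.2696
δb = ε·‖b‖·d = [-0.0204 0.0194]; solving A·Δx = δb gives ‖Δx‖ = 0.7194
relative error = 0.0070
tightness: 0.0070 against a bound of 0.2544 (unrounded ratio ≈ 0.0277)

0.0070
0.2544


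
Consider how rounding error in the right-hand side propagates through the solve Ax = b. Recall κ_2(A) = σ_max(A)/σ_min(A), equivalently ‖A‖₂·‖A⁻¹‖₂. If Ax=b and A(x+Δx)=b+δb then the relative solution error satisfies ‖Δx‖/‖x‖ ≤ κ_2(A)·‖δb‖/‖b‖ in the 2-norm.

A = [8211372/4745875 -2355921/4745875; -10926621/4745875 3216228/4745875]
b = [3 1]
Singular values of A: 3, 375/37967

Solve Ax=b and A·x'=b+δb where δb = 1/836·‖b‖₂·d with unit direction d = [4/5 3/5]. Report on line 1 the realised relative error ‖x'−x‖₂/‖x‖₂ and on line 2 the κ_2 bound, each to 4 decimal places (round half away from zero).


0.0013
0.3633

σ_max = 3, σ_min = 375/37967
κ_2(A) = 3 / (375/37967) = 303.7360
κ_2(A)·‖δb‖/‖b‖ = 0.3633
solve Ax = b  →  x = [85.3661 291.4932]
‖b‖₂ = 3.1623 and ‖x‖₂ = 303.7362
with δb = [0.0030 0.0023], A·Δx = δb → ‖Δx‖ = 0.3830
realised ‖Δx‖/‖x‖ = 0.0013
so the bound overstates the realised error by a factor of ≈ 288.1494 (computed from the unrounded values)


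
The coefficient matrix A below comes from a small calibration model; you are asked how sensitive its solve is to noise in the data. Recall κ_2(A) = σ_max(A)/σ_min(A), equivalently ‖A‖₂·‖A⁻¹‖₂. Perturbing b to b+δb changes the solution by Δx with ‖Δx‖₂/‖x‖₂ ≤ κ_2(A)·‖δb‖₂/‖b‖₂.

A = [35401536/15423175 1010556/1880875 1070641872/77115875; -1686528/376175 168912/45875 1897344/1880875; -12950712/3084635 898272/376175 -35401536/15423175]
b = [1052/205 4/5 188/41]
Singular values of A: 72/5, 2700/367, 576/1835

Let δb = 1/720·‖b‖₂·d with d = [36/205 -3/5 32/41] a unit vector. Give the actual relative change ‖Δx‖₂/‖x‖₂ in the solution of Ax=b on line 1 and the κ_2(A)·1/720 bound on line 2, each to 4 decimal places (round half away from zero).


largest singular value 72/5, smallest 576/1835
κ_2(A) = (72/5) / (576/1835) = 45.8750
worst-case relative error ≤ 45.8750 × 1/720 = 0.0637
solve Ax = b  →  x = [-7.8227 -9.8682 2.0448]
2-norm of b is 6.9282; of x, 12.7577
with δb = [0.0017 -0.0058 0.0075], A·Δx = δb → ‖Δx‖ = 0.0307
relative error = 0.0024
tightness: 0.0024 against a bound of 0.0637 (unrounded ratio ≈ 0.0377)

0.0024
0.0637


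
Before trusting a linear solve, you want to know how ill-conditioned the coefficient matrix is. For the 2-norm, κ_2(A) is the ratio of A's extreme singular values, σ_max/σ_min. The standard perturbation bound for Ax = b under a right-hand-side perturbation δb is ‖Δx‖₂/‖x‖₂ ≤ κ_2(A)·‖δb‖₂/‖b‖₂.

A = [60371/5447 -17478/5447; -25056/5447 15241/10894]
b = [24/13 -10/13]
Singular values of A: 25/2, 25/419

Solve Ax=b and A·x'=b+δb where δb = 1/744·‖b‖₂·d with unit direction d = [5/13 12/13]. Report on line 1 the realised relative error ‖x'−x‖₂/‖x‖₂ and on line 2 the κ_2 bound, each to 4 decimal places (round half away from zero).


largest singular value 25/2, smallest 25/419
κ_2(A) = (25/2) / (25/419) = 209.5000
κ_2(A)·‖δb‖/‖b‖ = 0.2816
solve Ax = b  →  x = [0.1536 -0.0448]
‖b‖ = 2.0000, ‖x‖ = 0.1600
re-solving with b+δb shifts x by Δx of norm 0.0451
dividing the unrounded norms, ‖Δx‖/‖x‖ = 0.2816
realised/bound = 1 exactly: the bound is attained for this b and d

0.2816
0.2816


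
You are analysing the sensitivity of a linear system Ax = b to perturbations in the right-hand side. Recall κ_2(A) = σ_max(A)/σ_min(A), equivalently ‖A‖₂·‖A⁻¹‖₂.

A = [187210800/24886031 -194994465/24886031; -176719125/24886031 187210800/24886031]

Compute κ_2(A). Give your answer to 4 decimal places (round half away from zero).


236.7280

M = AᵀA = [78808005680625/736402543321 -82745301492000/736402543321; -82745301492000/736402543321 86885523207225/736402543321]. tr(M)=197019653850/875627281, det(M)=791015625/875627281
solving λ² − 197019653850/875627281·λ + 791015625/875627281 = 0 gives λ = 225, 3515625/875627281
κ_2(A) = √(λ_max/λ_min) = √(225 / (3515625/875627281)) = 236.7280


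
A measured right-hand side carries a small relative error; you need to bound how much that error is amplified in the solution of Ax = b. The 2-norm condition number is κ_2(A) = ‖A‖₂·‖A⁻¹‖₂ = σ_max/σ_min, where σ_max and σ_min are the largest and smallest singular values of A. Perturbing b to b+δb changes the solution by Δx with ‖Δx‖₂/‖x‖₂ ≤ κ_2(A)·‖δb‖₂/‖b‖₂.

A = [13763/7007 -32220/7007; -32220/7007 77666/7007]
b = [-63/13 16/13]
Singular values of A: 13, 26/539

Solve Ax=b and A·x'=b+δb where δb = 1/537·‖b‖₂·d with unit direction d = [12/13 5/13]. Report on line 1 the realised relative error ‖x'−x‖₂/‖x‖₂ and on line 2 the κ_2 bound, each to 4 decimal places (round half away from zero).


largest singular value 13, smallest 26/539
κ = σ_max/σ_min = 13/(26/539) = 269.5000
bound on ‖Δx‖/‖x‖: κ·ε = 269.5000·1/537 = 0.5019
solve Ax = b  →  x = [-76.6331 -31.6805]
2-norm of b is 5.0000; of x, 82.9234
with δb = [0.0086 0.0036], A·Δx = δb → ‖Δx‖ = 0.1930
realised ‖Δx‖/‖x‖ = 0.0023
so the bound overstates the realised error by a factor of ≈ 215.6008 (computed from the unrounded values)

0.0023
0.5019


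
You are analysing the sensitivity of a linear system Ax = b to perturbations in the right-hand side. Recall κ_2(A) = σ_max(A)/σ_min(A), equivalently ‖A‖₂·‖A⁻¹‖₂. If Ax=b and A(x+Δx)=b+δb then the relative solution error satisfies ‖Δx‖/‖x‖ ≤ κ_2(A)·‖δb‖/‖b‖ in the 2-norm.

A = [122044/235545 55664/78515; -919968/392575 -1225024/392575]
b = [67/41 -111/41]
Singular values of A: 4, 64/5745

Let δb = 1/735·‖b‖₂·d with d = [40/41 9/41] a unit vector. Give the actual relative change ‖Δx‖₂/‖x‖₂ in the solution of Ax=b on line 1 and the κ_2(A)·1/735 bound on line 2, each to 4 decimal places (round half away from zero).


largest singular value 4, smallest 64/5745
condition number: 4 ÷ (64/5745) = 359.0625
bound on ‖Δx‖/‖x‖: κ·ε = 359.0625·1/735 = 0.4885
solve Ax = b  →  x = [-71.3625 54.4594]
2-norm of b is 3.1623; of x, 89.7688
δb = ε·‖b‖·d = [0.0042 0.0009]; solving A·Δx = δb gives ‖Δx‖ = 0.3862
realised ‖Δx‖/‖x‖ = 0.0043
realised/bound (from unrounded values) ≈ 0.0088

0.0043
0.4885


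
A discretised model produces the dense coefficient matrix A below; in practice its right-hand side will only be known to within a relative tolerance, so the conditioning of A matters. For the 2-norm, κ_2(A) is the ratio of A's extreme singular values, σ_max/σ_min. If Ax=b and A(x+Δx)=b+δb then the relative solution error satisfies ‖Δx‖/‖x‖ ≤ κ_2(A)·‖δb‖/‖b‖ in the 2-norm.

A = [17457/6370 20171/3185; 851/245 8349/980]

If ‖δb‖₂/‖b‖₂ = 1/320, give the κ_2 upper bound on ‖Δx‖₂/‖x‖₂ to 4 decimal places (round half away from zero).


0.3063

form AᵀA = [31772269/1623076 76199805/1623076; 76199805/1623076 731607529/6492304] with trace 5081045/38416 and determinant 279841/153664
char-poly roots: 529/4 and 529/38416
κ = σ_max/σ_min = (23/2)/(23/196) = 98.0000
worst-case relative error ≤ 98.0000 × 1/320 = 0.3063


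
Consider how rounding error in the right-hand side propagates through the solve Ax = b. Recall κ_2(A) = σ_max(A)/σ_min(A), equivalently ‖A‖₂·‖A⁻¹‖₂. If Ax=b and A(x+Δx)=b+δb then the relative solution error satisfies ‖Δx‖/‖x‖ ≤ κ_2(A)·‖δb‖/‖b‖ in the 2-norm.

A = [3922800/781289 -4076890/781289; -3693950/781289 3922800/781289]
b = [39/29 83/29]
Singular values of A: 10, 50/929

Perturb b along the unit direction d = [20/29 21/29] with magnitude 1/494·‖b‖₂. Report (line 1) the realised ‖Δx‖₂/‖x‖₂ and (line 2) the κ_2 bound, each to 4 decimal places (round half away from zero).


largest singular value 10, smallest 50/929
κ_2(A) = 10 / (50/929) = 185.8000
κ_2(A)·‖δb‖/‖b‖ = 0.3761
solve Ax = b  →  x = [40.2945 38.5138]
‖b‖ = 3.1623, ‖x‖ = 55.7401
with δb = [0.0044 0.0046], A·Δx = δb → ‖Δx‖ = 0.1189
realised ‖Δx‖/‖x‖ = 0.0021
realised/bound (from unrounded values) ≈ 0.0057

0.0021
0.3761


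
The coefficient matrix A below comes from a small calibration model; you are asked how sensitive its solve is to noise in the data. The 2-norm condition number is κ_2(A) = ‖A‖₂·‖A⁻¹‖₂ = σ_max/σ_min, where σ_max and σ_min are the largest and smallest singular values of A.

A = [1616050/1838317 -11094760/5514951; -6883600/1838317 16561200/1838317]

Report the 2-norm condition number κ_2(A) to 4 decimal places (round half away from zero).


AᵀA = [2287812500/154642813 -16470586000/463928439; -16470586000/463928439 118590299200/1391785317]; tr = 10706200900/107060409, det = 16000000/107060409
solving λ² − 10706200900/107060409·λ + 16000000/107060409 = 0 gives λ = 100, 160000/107060409
so κ_2 = √(100 / (160000/107060409)) = 258.6750

258.6750


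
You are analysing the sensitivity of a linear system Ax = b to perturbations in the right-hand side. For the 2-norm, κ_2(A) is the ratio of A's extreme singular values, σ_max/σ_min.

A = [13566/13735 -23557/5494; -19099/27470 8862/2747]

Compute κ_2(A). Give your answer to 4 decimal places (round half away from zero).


147.4000

form AᵀA = [44036689/30184036 -48882960/7546009; -48882960/7546009 869072425/30184036] with trace 271597/8978 and determinant 3025/71824
eigenvalues of AᵀA: λ = (tr ± √(tr²−4·det))/2 = 121/4, 25/17956
so κ_2 = √((121/4) / (25/17956)) = 147.4000


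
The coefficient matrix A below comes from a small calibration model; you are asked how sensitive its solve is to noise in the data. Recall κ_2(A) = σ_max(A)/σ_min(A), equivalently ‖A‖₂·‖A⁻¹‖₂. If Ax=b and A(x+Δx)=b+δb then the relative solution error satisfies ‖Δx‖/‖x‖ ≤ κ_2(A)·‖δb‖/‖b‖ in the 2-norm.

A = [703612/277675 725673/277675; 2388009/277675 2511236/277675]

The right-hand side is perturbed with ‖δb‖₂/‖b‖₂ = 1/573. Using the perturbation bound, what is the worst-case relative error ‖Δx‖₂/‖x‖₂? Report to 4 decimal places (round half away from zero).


0.6684

M = AᵀA = [9916250929/123365449 10411914240/123365449; 10411914240/123365449 10932652081/123365449]. tr(M)=24790610/146689, det(M)=28561/146689
eigenvalues of AᵀA: λ = (tr ± √(tr²−4·det))/2 = 169, 169/146689
σ_max=√169=13, σ_min=√(169/146689)=(13/383) → κ = 383.0000
worst-case relative error ≤ 383.0000 × 1/573 = 0.6684


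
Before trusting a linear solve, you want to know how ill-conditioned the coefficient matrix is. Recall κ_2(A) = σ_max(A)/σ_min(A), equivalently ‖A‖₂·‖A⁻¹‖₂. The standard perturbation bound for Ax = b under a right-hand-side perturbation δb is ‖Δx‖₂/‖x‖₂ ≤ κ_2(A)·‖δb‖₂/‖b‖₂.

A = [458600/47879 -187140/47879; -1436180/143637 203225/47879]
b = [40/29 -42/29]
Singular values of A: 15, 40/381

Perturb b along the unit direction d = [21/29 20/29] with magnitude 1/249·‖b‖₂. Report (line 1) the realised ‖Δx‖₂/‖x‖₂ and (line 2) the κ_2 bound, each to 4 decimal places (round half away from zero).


0.5738
0.5738

from the listed singular values, σ₁ = 15, σ_n = 40/381
κ = σ_max/σ_min = 15/(40/381) = 142.8750
worst-case relative error ≤ 142.8750 × 1/249 = 0.5738
solve Ax = b  →  x = [0.1231 -0.0513]
2-norm of b is 2.0000; of x, 0.1333
Δx = A⁻¹·δb where δb = 1/249·2.0000·d; ‖Δx‖ = 0.0765
relative error = 0.5738
so the bound is sharp here: realised error equals the bound


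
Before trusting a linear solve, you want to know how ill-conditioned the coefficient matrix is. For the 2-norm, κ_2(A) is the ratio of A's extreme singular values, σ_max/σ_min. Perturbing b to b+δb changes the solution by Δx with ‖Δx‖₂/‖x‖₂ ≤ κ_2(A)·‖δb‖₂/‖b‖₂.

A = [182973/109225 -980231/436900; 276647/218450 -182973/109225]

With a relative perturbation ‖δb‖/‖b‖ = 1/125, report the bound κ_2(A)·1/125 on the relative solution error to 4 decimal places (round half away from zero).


AᵀA = [8418001501/1908816100 -11223746793/1908816100; -11223746793/1908816100 59860748521/7635264400]; tr = 3741310181/305410576, det = 1500625/1221642304
solving λ² − 3741310181/305410576·λ + 1500625/1221642304 = 0 gives λ = 49/4, 30625/305410576
so κ_2 = √((49/4) / (30625/305410576)) = 349.5200
κ_2(A)·‖δb‖/‖b‖ = 2.7962

2.7962


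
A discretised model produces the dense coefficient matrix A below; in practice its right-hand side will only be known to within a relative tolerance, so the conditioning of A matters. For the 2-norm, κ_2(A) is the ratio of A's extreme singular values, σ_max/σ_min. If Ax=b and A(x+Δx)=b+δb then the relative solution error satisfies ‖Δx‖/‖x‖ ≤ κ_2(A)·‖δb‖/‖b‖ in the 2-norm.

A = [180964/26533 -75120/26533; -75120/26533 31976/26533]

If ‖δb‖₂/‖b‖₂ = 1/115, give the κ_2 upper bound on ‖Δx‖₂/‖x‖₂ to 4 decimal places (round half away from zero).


AᵀA = [227165584/4165681 -94651200/4165681; -94651200/4165681 39440704/4165681]; tr = 1577552/24649, det = 1024/24649
eigenvalues of AᵀA: λ = (tr ± √(tr²−4·det))/2 = 64, 16/24649
so κ_2 = √(64 / (16/24649)) = 314.0000
bound on ‖Δx‖/‖x‖: κ·ε = 314.0000·1/115 = 2.7304

2.7304


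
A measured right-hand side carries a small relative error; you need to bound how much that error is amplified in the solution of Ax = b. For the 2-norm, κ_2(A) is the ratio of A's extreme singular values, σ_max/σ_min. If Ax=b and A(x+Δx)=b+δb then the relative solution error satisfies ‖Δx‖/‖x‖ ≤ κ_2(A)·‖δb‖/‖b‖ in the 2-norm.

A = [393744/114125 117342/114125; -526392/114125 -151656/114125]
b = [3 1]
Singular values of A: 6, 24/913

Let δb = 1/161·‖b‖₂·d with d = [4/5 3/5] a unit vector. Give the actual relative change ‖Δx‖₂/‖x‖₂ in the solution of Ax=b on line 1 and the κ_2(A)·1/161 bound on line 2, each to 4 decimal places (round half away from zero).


0.0065
1.4177

σ_max = 6, σ_min = 24/913
κ_2(A) = 6 / (24/913) = 228.2500
worst-case relative error ≤ 228.2500 × 1/161 = 1.4177
solve Ax = b  →  x = [-31.7950 109.6067]
2-norm of b is 3.1623; of x, 114.1251
Δx = A⁻¹·δb where δb = 1/161·3.1623·d; ‖Δx‖ = 0.7472
realised ‖Δx‖/‖x‖ = 0.0065
so the bound overstates the realised error by a factor of ≈ 216.5372 (computed from the unrounded values)


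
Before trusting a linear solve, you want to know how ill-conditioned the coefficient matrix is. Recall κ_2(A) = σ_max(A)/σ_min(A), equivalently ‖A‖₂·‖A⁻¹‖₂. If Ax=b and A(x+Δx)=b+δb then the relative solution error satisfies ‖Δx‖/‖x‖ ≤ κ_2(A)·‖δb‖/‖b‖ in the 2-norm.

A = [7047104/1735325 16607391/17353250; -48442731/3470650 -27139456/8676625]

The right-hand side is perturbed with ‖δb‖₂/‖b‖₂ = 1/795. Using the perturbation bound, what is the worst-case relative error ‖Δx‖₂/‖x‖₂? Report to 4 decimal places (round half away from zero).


M = AᵀA = [4072551817417/19272658276 1145394702432/24090822845; 1145394702432/24090822845 5155209157969/481816456900]. tr(M)=31817074537/143312450, det(M)=492884401/1146499600
eigenvalues of AᵀA: λ = (tr ± √(tr²−4·det))/2 = 22201/100, 22201/11464996
so κ_2 = √((22201/100) / (22201/11464996)) = 338.6000
perturbation bound = 338.6000·1/795 = 0.4259

0.4259


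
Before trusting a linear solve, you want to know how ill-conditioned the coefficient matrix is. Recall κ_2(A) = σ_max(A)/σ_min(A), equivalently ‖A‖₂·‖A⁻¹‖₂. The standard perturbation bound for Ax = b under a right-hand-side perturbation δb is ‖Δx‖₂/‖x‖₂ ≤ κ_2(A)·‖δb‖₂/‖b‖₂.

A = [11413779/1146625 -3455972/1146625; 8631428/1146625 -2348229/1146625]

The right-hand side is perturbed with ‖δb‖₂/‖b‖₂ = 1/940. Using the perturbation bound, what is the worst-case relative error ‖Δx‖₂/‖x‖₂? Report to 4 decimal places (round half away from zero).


AᵀA = [8191036015201/52589955625 -2388570807168/52589955625; -2388570807168/52589955625 698316876049/52589955625]; tr = 14222964626/84143929, det = 446265625/84143929
char-poly roots: 169 and 2640625/84143929
so κ_2 = √(169 / (2640625/84143929)) = 73.3840
worst-case relative error ≤ 73.3840 × 1/940 = 0.0781

0.0781


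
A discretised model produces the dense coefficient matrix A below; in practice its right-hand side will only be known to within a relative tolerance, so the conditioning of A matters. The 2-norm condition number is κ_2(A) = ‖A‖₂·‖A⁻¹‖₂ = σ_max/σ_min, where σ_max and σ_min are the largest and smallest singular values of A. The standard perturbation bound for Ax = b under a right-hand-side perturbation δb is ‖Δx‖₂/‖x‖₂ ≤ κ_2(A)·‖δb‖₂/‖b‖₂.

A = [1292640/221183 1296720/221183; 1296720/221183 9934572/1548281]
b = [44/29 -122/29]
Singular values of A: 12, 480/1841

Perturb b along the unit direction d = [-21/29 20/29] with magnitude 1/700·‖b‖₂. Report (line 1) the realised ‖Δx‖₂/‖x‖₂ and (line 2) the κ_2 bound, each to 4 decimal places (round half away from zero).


0.0016
0.0658

largest singular value 12, smallest 480/1841
condition number: 12 ÷ (480/1841) = 46.0250
worst-case relative error ≤ 46.0250 × 1/700 = 0.0658
solve Ax = b  →  x = [10.9945 -10.7011]
2-norm of b is 4.4721; of x, 15.3426
with δb = [-0.0046 0.0044], A·Δx = δb → ‖Δx‖ = 0.0245
realised ‖Δx‖/‖x‖ = 0.0016
tightness: 0.0016 against a bound of 0.0658 (unrounded ratio ≈ 0.0243)


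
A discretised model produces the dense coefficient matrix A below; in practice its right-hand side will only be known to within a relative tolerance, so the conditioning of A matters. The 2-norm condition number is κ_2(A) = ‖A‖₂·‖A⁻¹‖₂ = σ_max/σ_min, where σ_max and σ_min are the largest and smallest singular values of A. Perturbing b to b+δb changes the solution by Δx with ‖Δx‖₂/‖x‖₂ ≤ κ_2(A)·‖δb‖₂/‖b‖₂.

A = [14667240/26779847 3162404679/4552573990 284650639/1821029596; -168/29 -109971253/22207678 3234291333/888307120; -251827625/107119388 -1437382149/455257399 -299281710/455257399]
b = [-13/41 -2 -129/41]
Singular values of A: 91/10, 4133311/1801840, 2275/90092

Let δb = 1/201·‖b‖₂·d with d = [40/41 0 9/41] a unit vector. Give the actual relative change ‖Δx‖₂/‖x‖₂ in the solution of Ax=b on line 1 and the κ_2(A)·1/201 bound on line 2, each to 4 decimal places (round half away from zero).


0.0186
1.7929

largest singular value 91/10, smallest 2275/90092
κ_2(A) = (91/10) / (2275/90092) = 360.3680
perturbation bound = 360.3680·1/201 = 1.7929
solve Ax = b  →  x = [-28.4491 24.7188 -12.1953]
‖b‖₂ = 3.7417 and ‖x‖₂ = 39.6118
with δb = [0.0182 0.0000 0.0041], A·Δx = δb → ‖Δx‖ = 0.7372
realised ‖Δx‖/‖x‖ = 0.0186
so the bound overstates the realised error by a factor of ≈ 96.3391 (computed from the unrounded values)


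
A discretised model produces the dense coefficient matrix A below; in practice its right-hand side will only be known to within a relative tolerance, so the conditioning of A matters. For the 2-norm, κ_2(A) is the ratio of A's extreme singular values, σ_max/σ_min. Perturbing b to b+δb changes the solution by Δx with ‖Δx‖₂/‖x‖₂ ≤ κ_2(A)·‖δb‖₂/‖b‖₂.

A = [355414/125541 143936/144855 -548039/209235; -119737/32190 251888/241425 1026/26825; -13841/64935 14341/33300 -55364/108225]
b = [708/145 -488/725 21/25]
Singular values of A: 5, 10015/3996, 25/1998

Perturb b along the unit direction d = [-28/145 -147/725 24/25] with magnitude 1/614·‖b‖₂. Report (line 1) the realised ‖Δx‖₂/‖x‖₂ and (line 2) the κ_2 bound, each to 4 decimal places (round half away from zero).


from the listed singular values, σ₁ = 5, σ_n = 25/1998
condition number: 5 ÷ (25/1998) = 399.6000
κ_2(A)·‖δb‖/‖b‖ = 0.6508
solve Ax = b  →  x = [0.3702 0.7182 -1.1916]
‖b‖ = 5.0000, ‖x‖ = 1.4397
Δx = A⁻¹·δb where δb = 1/614·5.0000·d; ‖Δx‖ = 0.6508
realised ‖Δx‖/‖x‖ = 0.4520
so the bound overstates the realised error by a factor of ≈ 1.4397 (computed from the unrounded values)

0.4520
0.6508


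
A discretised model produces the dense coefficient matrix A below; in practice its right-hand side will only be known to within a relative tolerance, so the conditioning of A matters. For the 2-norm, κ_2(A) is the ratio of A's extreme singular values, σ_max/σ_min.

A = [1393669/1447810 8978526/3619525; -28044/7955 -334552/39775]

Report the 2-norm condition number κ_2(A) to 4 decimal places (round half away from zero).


139.2125

AᵀA = [1119728437825/83846151844 671602788135/20961537961; 671602788135/20961537961 1611944305924/20961537961]; tr = 44778140009/496131076, det = 52128400/124032769
eigenvalues of AᵀA: λ = (tr ± √(tr²−4·det))/2 = 361/4, 577600/124032769
so κ_2 = √((361/4) / (577600/124032769)) = 139.2125


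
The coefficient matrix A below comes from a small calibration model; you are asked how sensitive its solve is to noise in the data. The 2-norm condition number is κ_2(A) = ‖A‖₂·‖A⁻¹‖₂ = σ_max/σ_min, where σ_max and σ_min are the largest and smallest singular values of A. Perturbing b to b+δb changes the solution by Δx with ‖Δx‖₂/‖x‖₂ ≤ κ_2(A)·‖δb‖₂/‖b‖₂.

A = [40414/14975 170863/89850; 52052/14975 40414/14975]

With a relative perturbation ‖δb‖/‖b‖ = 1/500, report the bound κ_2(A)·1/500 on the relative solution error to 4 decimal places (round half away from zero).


M = AᵀA = [173708084/8970025 390540689/26910075; 390540689/26910075 3519706201/322920900]. tr(M)=390927889/12916836, det(M)=1464100/3229209
char-poly roots: 121/4 and 48400/3229209
so κ_2 = √((121/4) / (48400/3229209)) = 44.9250
bound on ‖Δx‖/‖x‖: κ·ε = 44.9250·1/500 = 0.0899

0.0899


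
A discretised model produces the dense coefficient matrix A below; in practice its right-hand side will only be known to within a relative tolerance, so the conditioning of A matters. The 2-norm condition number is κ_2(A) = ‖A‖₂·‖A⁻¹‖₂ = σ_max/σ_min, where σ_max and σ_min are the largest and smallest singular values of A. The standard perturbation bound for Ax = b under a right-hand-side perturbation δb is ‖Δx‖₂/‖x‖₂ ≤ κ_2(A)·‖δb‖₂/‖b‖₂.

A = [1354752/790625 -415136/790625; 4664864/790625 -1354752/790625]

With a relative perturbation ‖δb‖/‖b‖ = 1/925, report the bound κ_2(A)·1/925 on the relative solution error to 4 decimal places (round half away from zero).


form AᵀA = [37754094592/1000140625 -11011424256/1000140625; -11011424256/1000140625 3212305408/1000140625] with trace 13109248/320045 and determinant 1048576/40005625
λ_max, λ_min = (13109248/320045 ± √4296041104932864/2560720050625)/2 = 1024/25, 1024/1600225
κ = σ_max/σ_min = (32/5)/(32/1265) = 253.0000
bound on ‖Δx‖/‖x‖: κ·ε = 253.0000·1/925 = 0.2735

0.2735


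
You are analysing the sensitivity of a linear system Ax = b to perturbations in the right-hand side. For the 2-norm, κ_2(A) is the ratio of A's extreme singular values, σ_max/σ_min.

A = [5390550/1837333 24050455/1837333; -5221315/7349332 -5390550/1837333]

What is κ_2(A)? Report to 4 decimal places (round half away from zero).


273.2500

form AᵀA = [292796311225/32131279504 162619417125/4016409938; 162619417125/4016409938 361381567525/2008204969] with trace 3613861625/19114384 and determinant 9150625/19114384
char-poly roots: 3025/16 and 3025/1194649
so κ_2 = √((3025/16) / (3025/1194649)) = 273.2500


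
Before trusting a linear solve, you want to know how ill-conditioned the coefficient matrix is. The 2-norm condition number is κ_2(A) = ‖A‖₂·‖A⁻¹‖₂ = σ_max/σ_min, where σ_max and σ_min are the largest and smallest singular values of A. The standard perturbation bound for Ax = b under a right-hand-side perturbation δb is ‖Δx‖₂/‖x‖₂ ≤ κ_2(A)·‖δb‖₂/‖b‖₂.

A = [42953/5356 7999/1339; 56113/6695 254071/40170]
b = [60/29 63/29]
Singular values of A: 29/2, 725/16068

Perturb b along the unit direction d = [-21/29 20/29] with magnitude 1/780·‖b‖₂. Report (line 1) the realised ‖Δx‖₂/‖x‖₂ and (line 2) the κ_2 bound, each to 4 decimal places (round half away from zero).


largest singular value 29/2, smallest 725/16068
κ = σ_max/σ_min = (29/2)/(725/16068) = 321.3600
worst-case relative error ≤ 321.3600 × 1/780 = 0.4120
solve Ax = b  →  x = [0.1655 0.1241]
‖b‖ = 3.0000, ‖x‖ = 0.2069
Δx = A⁻¹·δb where δb = 1/780·3.0000·d; ‖Δx‖ = 0.0852
realised ‖Δx‖/‖x‖ = 0.4120
so the bound is sharp here: realised error equals the bound

0.4120
0.4120


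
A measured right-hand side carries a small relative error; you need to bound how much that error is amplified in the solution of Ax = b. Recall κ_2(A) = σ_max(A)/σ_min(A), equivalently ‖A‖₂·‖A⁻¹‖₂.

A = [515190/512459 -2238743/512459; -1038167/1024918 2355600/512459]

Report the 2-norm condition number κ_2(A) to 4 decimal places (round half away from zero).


215.5000

form AᵀA = [2543963929/1249056964 -2825363970/312264241; -2825363970/312264241 12557457289/312264241] with trace 31394285/743044 and determinant 28561/743044
eigenvalues of AᵀA: λ = (tr ± √(tr²−4·det))/2 = 169/4, 169/185761
κ = σ_max/σ_min = (13/2)/(13/431) = 215.5000


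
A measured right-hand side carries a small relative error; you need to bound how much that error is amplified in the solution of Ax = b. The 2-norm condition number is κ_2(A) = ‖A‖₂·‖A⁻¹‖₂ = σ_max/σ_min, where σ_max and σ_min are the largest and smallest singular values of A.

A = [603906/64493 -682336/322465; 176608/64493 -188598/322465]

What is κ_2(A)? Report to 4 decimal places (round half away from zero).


314.6000

M = AᵀA = [395892842500/4159347049 -89074944000/4159347049; -89074944000/4159347049 20046064900/4159347049]. tr(M)=247435400/2474329, det(M)=250000/2474329
solving λ² − 247435400/2474329·λ + 250000/2474329 = 0 gives λ = 100, 2500/2474329
κ = σ_max/σ_min = 10/(50/1573) = 314.6000


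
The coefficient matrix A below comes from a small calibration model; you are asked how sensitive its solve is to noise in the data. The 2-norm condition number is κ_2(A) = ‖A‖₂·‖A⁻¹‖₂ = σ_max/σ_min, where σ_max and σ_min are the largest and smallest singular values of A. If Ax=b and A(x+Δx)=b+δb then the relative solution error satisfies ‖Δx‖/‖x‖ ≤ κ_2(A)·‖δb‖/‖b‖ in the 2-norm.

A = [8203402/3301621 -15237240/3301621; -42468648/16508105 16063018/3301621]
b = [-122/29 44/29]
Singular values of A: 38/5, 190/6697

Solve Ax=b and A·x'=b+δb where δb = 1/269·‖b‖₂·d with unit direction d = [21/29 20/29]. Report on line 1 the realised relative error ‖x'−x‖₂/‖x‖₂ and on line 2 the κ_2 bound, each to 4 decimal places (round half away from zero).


from the listed singular values, σ₁ = 38/5, σ_n = 190/6697
condition number: (38/5) ÷ (190/6697) = 267.8800
perturbation bound = 267.8800·1/269 = 0.9958
solve Ax = b  →  x = [-62.4489 -32.7096]
‖b‖ = 4.4721, ‖x‖ = 70.4967
δb = ε·‖b‖·d = [0.0120 0.0115]; solving A·Δx = δb gives ‖Δx‖ = 0.5860
realised ‖Δx‖/‖x‖ = 0.0083
so the bound overstates the realised error by a factor of ≈ 119.8029 (computed from the unrounded values)

0.0083
0.9958


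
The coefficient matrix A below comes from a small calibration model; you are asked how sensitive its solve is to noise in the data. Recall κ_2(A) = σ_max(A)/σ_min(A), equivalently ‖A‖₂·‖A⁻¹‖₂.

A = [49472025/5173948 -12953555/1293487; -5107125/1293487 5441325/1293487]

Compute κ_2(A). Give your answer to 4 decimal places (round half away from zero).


AᵀA = [16951508105625/158400816016 -4449684642375/39600204004; -4449684642375/39600204004 1168062750850/9900051001]; tr = 42378730225/188348176, det = 87890625/188348176
solving λ² − 42378730225/188348176·λ + 87890625/188348176 = 0 gives λ = 225, 390625/188348176
κ = σ_max/σ_min = 15/(625/13724) = 329.3760

329.3760


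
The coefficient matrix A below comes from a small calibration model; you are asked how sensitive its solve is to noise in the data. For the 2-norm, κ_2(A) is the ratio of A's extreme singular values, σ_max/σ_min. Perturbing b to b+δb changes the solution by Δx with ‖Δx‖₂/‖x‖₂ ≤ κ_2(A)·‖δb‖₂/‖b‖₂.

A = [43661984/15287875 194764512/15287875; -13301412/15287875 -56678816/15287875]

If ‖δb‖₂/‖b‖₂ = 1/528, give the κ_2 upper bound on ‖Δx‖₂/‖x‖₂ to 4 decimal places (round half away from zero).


AᵀA = [3333274252816/373950595225 592493650560/14958023809; 592493650560/14958023809 65833125308416/373950595225]; tr = 41145984272/222457225, det = 1368408064/5561430625
λ_max, λ_min = (41145984272/222457225 ± √2708709305199964416/79179547127521)/2 = 4624/25, 295936/222457225
κ = σ_max/σ_min = (68/5)/(544/14915) = 372.8750
worst-case relative error ≤ 372.8750 × 1/528 = 0.7062

0.7062


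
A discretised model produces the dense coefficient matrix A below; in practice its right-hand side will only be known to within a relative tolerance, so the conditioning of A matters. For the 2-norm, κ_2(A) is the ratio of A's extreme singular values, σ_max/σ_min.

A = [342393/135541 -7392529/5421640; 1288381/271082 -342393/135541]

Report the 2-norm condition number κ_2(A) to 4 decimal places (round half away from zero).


AᵀA = [7366288813/254274916 -39286515213/2542749160; -39286515213/2542749160 838139208769/101709966400]; tr = 13095691121/351937600, det = 13845841/1407750400
solving λ² − 13095691121/351937600·λ + 13845841/1407750400 = 0 gives λ = 3721/100, 3721/14077504
σ_max=√(3721/100)=(61/10), σ_min=√(3721/14077504)=(61/3752) → κ = 375.2000

375.2000


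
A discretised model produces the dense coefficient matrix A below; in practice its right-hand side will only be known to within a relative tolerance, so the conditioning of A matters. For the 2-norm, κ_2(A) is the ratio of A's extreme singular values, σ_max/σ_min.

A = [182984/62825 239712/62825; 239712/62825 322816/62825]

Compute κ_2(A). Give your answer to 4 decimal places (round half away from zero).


form AᵀA = [3637799488/157879225 4849853184/157879225; 4849853184/157879225 6466880512/157879225] with trace 404187200/6315169 and determinant 1048576/6315169
solving λ² − 404187200/6315169·λ + 1048576/6315169 = 0 gives λ = 64, 16384/6315169
σ_max=√64=8, σ_min=√(16384/6315169)=(128/2513) → κ = 157.0625

157.0625


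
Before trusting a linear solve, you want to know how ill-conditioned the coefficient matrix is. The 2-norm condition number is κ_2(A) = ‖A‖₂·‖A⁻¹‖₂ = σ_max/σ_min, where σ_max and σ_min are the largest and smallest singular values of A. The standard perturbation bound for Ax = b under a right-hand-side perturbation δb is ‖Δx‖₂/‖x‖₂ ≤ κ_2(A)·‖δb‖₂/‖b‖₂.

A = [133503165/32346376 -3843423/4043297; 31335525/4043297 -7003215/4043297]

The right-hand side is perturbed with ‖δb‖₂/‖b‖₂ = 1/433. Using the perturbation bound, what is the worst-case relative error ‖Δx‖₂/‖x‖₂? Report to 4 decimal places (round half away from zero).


0.8574

M = AᵀA = [279119941850025/3620373841984 -7850188528155/452546730248; -7850188528155/452546730248 220819794786/56568341281]. tr(M)=174451165209/2153702464, det(M)=102515625/2153702464
eigenvalues of AᵀA: λ = (tr ± √(tr²−4·det))/2 = 81, 1265625/2153702464
κ_2(A) = √(λ_max/λ_min) = √(81 / (1265625/2153702464)) = 371.2640
perturbation bound = 371.2640·1/433 = 0.8574


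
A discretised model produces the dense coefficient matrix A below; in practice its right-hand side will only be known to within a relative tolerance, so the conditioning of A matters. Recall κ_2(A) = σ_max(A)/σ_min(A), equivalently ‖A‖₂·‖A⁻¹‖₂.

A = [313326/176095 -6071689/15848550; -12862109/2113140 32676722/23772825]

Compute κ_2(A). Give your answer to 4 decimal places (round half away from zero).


371.0880

M = AᵀA = [7182831447025/178614426384 -1818140338495/200941229682; -1818140338495/200941229682 7364578093561/3616942134276]. tr(M)=363633348949/8606643984, det(M)=446265625/34426575936
solving λ² − 363633348949/8606643984·λ + 446265625/34426575936 = 0 gives λ = 169/4, 2640625/8606643984
σ_max=√(169/4)=(13/2), σ_min=√(2640625/8606643984)=(1625/92772) → κ = 371.0880


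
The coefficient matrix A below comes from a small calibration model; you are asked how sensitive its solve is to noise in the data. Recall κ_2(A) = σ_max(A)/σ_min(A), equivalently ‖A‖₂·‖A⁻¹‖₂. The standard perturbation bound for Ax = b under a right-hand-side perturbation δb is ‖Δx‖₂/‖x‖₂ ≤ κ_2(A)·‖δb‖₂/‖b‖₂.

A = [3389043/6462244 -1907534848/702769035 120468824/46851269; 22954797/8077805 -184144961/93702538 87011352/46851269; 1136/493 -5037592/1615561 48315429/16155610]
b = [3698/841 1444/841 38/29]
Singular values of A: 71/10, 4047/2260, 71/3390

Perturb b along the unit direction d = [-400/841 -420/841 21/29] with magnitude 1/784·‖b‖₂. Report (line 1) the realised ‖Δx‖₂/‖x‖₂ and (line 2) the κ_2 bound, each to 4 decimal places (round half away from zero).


0.0031
0.4324

largest singular value 71/10, smallest 71/3390
condition number: (71/10) ÷ (71/3390) = 339.0000
worst-case relative error ≤ 339.0000 × 1/784 = 0.4324
solve Ax = b  →  x = [-0.7204 -66.5978 -68.4448]
2-norm of b is 4.8990; of x, 95.5012
Δx = A⁻¹·δb where δb = 1/784·4.8990·d; ‖Δx‖ = 0.2984
relative error = 0.0031
tightness: 0.0031 against a bound of 0.4324 (unrounded ratio ≈ 0.0072)
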